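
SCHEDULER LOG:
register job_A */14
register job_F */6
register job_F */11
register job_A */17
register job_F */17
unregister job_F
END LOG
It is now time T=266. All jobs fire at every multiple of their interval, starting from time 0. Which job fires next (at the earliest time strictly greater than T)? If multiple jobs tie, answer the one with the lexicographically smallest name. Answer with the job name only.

Answer: job_A

Derivation:
Op 1: register job_A */14 -> active={job_A:*/14}
Op 2: register job_F */6 -> active={job_A:*/14, job_F:*/6}
Op 3: register job_F */11 -> active={job_A:*/14, job_F:*/11}
Op 4: register job_A */17 -> active={job_A:*/17, job_F:*/11}
Op 5: register job_F */17 -> active={job_A:*/17, job_F:*/17}
Op 6: unregister job_F -> active={job_A:*/17}
  job_A: interval 17, next fire after T=266 is 272
Earliest = 272, winner (lex tiebreak) = job_A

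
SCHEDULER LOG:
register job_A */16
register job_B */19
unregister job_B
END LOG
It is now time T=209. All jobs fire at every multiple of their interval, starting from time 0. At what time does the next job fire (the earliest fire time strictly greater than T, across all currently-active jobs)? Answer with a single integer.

Answer: 224

Derivation:
Op 1: register job_A */16 -> active={job_A:*/16}
Op 2: register job_B */19 -> active={job_A:*/16, job_B:*/19}
Op 3: unregister job_B -> active={job_A:*/16}
  job_A: interval 16, next fire after T=209 is 224
Earliest fire time = 224 (job job_A)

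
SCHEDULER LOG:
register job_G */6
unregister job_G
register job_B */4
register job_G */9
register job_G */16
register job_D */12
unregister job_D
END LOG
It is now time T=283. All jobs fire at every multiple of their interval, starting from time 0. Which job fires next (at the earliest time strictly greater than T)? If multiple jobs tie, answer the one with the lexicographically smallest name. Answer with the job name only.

Answer: job_B

Derivation:
Op 1: register job_G */6 -> active={job_G:*/6}
Op 2: unregister job_G -> active={}
Op 3: register job_B */4 -> active={job_B:*/4}
Op 4: register job_G */9 -> active={job_B:*/4, job_G:*/9}
Op 5: register job_G */16 -> active={job_B:*/4, job_G:*/16}
Op 6: register job_D */12 -> active={job_B:*/4, job_D:*/12, job_G:*/16}
Op 7: unregister job_D -> active={job_B:*/4, job_G:*/16}
  job_B: interval 4, next fire after T=283 is 284
  job_G: interval 16, next fire after T=283 is 288
Earliest = 284, winner (lex tiebreak) = job_B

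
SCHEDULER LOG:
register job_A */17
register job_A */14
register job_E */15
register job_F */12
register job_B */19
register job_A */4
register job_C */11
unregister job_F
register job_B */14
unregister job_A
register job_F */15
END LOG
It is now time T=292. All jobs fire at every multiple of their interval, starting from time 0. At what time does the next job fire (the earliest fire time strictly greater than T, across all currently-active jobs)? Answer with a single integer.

Op 1: register job_A */17 -> active={job_A:*/17}
Op 2: register job_A */14 -> active={job_A:*/14}
Op 3: register job_E */15 -> active={job_A:*/14, job_E:*/15}
Op 4: register job_F */12 -> active={job_A:*/14, job_E:*/15, job_F:*/12}
Op 5: register job_B */19 -> active={job_A:*/14, job_B:*/19, job_E:*/15, job_F:*/12}
Op 6: register job_A */4 -> active={job_A:*/4, job_B:*/19, job_E:*/15, job_F:*/12}
Op 7: register job_C */11 -> active={job_A:*/4, job_B:*/19, job_C:*/11, job_E:*/15, job_F:*/12}
Op 8: unregister job_F -> active={job_A:*/4, job_B:*/19, job_C:*/11, job_E:*/15}
Op 9: register job_B */14 -> active={job_A:*/4, job_B:*/14, job_C:*/11, job_E:*/15}
Op 10: unregister job_A -> active={job_B:*/14, job_C:*/11, job_E:*/15}
Op 11: register job_F */15 -> active={job_B:*/14, job_C:*/11, job_E:*/15, job_F:*/15}
  job_B: interval 14, next fire after T=292 is 294
  job_C: interval 11, next fire after T=292 is 297
  job_E: interval 15, next fire after T=292 is 300
  job_F: interval 15, next fire after T=292 is 300
Earliest fire time = 294 (job job_B)

Answer: 294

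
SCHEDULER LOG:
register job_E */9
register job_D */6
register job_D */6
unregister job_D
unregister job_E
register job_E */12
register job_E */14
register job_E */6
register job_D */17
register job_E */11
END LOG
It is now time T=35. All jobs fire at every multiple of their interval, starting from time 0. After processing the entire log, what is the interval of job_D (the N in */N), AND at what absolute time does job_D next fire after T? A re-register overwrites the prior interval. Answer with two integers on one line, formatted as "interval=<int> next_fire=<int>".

Answer: interval=17 next_fire=51

Derivation:
Op 1: register job_E */9 -> active={job_E:*/9}
Op 2: register job_D */6 -> active={job_D:*/6, job_E:*/9}
Op 3: register job_D */6 -> active={job_D:*/6, job_E:*/9}
Op 4: unregister job_D -> active={job_E:*/9}
Op 5: unregister job_E -> active={}
Op 6: register job_E */12 -> active={job_E:*/12}
Op 7: register job_E */14 -> active={job_E:*/14}
Op 8: register job_E */6 -> active={job_E:*/6}
Op 9: register job_D */17 -> active={job_D:*/17, job_E:*/6}
Op 10: register job_E */11 -> active={job_D:*/17, job_E:*/11}
Final interval of job_D = 17
Next fire of job_D after T=35: (35//17+1)*17 = 51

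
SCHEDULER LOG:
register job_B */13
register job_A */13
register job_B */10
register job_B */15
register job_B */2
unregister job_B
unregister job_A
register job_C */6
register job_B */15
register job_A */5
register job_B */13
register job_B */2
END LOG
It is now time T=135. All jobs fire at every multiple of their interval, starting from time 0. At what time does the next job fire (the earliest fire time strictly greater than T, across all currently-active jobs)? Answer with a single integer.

Op 1: register job_B */13 -> active={job_B:*/13}
Op 2: register job_A */13 -> active={job_A:*/13, job_B:*/13}
Op 3: register job_B */10 -> active={job_A:*/13, job_B:*/10}
Op 4: register job_B */15 -> active={job_A:*/13, job_B:*/15}
Op 5: register job_B */2 -> active={job_A:*/13, job_B:*/2}
Op 6: unregister job_B -> active={job_A:*/13}
Op 7: unregister job_A -> active={}
Op 8: register job_C */6 -> active={job_C:*/6}
Op 9: register job_B */15 -> active={job_B:*/15, job_C:*/6}
Op 10: register job_A */5 -> active={job_A:*/5, job_B:*/15, job_C:*/6}
Op 11: register job_B */13 -> active={job_A:*/5, job_B:*/13, job_C:*/6}
Op 12: register job_B */2 -> active={job_A:*/5, job_B:*/2, job_C:*/6}
  job_A: interval 5, next fire after T=135 is 140
  job_B: interval 2, next fire after T=135 is 136
  job_C: interval 6, next fire after T=135 is 138
Earliest fire time = 136 (job job_B)

Answer: 136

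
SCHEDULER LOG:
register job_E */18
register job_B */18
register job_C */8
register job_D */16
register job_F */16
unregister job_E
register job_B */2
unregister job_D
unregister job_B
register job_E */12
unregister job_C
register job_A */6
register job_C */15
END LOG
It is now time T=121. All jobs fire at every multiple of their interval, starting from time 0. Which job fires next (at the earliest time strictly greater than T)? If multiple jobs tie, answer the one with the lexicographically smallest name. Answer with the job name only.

Answer: job_A

Derivation:
Op 1: register job_E */18 -> active={job_E:*/18}
Op 2: register job_B */18 -> active={job_B:*/18, job_E:*/18}
Op 3: register job_C */8 -> active={job_B:*/18, job_C:*/8, job_E:*/18}
Op 4: register job_D */16 -> active={job_B:*/18, job_C:*/8, job_D:*/16, job_E:*/18}
Op 5: register job_F */16 -> active={job_B:*/18, job_C:*/8, job_D:*/16, job_E:*/18, job_F:*/16}
Op 6: unregister job_E -> active={job_B:*/18, job_C:*/8, job_D:*/16, job_F:*/16}
Op 7: register job_B */2 -> active={job_B:*/2, job_C:*/8, job_D:*/16, job_F:*/16}
Op 8: unregister job_D -> active={job_B:*/2, job_C:*/8, job_F:*/16}
Op 9: unregister job_B -> active={job_C:*/8, job_F:*/16}
Op 10: register job_E */12 -> active={job_C:*/8, job_E:*/12, job_F:*/16}
Op 11: unregister job_C -> active={job_E:*/12, job_F:*/16}
Op 12: register job_A */6 -> active={job_A:*/6, job_E:*/12, job_F:*/16}
Op 13: register job_C */15 -> active={job_A:*/6, job_C:*/15, job_E:*/12, job_F:*/16}
  job_A: interval 6, next fire after T=121 is 126
  job_C: interval 15, next fire after T=121 is 135
  job_E: interval 12, next fire after T=121 is 132
  job_F: interval 16, next fire after T=121 is 128
Earliest = 126, winner (lex tiebreak) = job_A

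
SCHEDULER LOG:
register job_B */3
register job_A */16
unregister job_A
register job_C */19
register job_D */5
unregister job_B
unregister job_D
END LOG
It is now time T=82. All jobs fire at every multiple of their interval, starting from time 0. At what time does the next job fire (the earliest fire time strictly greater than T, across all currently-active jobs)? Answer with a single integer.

Answer: 95

Derivation:
Op 1: register job_B */3 -> active={job_B:*/3}
Op 2: register job_A */16 -> active={job_A:*/16, job_B:*/3}
Op 3: unregister job_A -> active={job_B:*/3}
Op 4: register job_C */19 -> active={job_B:*/3, job_C:*/19}
Op 5: register job_D */5 -> active={job_B:*/3, job_C:*/19, job_D:*/5}
Op 6: unregister job_B -> active={job_C:*/19, job_D:*/5}
Op 7: unregister job_D -> active={job_C:*/19}
  job_C: interval 19, next fire after T=82 is 95
Earliest fire time = 95 (job job_C)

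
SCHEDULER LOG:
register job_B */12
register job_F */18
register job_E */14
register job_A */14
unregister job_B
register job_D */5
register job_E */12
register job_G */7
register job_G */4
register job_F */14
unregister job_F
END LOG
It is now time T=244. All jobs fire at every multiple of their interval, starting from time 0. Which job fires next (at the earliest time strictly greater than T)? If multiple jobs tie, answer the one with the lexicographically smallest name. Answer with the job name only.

Op 1: register job_B */12 -> active={job_B:*/12}
Op 2: register job_F */18 -> active={job_B:*/12, job_F:*/18}
Op 3: register job_E */14 -> active={job_B:*/12, job_E:*/14, job_F:*/18}
Op 4: register job_A */14 -> active={job_A:*/14, job_B:*/12, job_E:*/14, job_F:*/18}
Op 5: unregister job_B -> active={job_A:*/14, job_E:*/14, job_F:*/18}
Op 6: register job_D */5 -> active={job_A:*/14, job_D:*/5, job_E:*/14, job_F:*/18}
Op 7: register job_E */12 -> active={job_A:*/14, job_D:*/5, job_E:*/12, job_F:*/18}
Op 8: register job_G */7 -> active={job_A:*/14, job_D:*/5, job_E:*/12, job_F:*/18, job_G:*/7}
Op 9: register job_G */4 -> active={job_A:*/14, job_D:*/5, job_E:*/12, job_F:*/18, job_G:*/4}
Op 10: register job_F */14 -> active={job_A:*/14, job_D:*/5, job_E:*/12, job_F:*/14, job_G:*/4}
Op 11: unregister job_F -> active={job_A:*/14, job_D:*/5, job_E:*/12, job_G:*/4}
  job_A: interval 14, next fire after T=244 is 252
  job_D: interval 5, next fire after T=244 is 245
  job_E: interval 12, next fire after T=244 is 252
  job_G: interval 4, next fire after T=244 is 248
Earliest = 245, winner (lex tiebreak) = job_D

Answer: job_D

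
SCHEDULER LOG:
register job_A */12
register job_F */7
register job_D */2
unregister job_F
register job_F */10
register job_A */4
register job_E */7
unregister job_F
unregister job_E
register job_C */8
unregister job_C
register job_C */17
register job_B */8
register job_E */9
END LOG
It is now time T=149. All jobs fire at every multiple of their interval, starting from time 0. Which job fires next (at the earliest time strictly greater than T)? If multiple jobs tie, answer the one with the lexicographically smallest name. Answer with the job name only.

Answer: job_D

Derivation:
Op 1: register job_A */12 -> active={job_A:*/12}
Op 2: register job_F */7 -> active={job_A:*/12, job_F:*/7}
Op 3: register job_D */2 -> active={job_A:*/12, job_D:*/2, job_F:*/7}
Op 4: unregister job_F -> active={job_A:*/12, job_D:*/2}
Op 5: register job_F */10 -> active={job_A:*/12, job_D:*/2, job_F:*/10}
Op 6: register job_A */4 -> active={job_A:*/4, job_D:*/2, job_F:*/10}
Op 7: register job_E */7 -> active={job_A:*/4, job_D:*/2, job_E:*/7, job_F:*/10}
Op 8: unregister job_F -> active={job_A:*/4, job_D:*/2, job_E:*/7}
Op 9: unregister job_E -> active={job_A:*/4, job_D:*/2}
Op 10: register job_C */8 -> active={job_A:*/4, job_C:*/8, job_D:*/2}
Op 11: unregister job_C -> active={job_A:*/4, job_D:*/2}
Op 12: register job_C */17 -> active={job_A:*/4, job_C:*/17, job_D:*/2}
Op 13: register job_B */8 -> active={job_A:*/4, job_B:*/8, job_C:*/17, job_D:*/2}
Op 14: register job_E */9 -> active={job_A:*/4, job_B:*/8, job_C:*/17, job_D:*/2, job_E:*/9}
  job_A: interval 4, next fire after T=149 is 152
  job_B: interval 8, next fire after T=149 is 152
  job_C: interval 17, next fire after T=149 is 153
  job_D: interval 2, next fire after T=149 is 150
  job_E: interval 9, next fire after T=149 is 153
Earliest = 150, winner (lex tiebreak) = job_D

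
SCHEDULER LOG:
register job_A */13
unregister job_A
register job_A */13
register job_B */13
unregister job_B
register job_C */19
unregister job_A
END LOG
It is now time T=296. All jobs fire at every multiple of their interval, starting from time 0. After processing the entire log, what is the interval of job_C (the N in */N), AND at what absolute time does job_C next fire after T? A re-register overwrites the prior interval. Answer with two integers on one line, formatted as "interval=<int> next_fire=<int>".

Op 1: register job_A */13 -> active={job_A:*/13}
Op 2: unregister job_A -> active={}
Op 3: register job_A */13 -> active={job_A:*/13}
Op 4: register job_B */13 -> active={job_A:*/13, job_B:*/13}
Op 5: unregister job_B -> active={job_A:*/13}
Op 6: register job_C */19 -> active={job_A:*/13, job_C:*/19}
Op 7: unregister job_A -> active={job_C:*/19}
Final interval of job_C = 19
Next fire of job_C after T=296: (296//19+1)*19 = 304

Answer: interval=19 next_fire=304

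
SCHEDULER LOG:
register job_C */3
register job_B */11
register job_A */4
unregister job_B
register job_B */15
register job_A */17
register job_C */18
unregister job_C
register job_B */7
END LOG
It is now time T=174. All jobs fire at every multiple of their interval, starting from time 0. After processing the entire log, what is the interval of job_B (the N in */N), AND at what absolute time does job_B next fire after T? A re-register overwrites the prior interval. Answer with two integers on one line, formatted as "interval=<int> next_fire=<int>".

Answer: interval=7 next_fire=175

Derivation:
Op 1: register job_C */3 -> active={job_C:*/3}
Op 2: register job_B */11 -> active={job_B:*/11, job_C:*/3}
Op 3: register job_A */4 -> active={job_A:*/4, job_B:*/11, job_C:*/3}
Op 4: unregister job_B -> active={job_A:*/4, job_C:*/3}
Op 5: register job_B */15 -> active={job_A:*/4, job_B:*/15, job_C:*/3}
Op 6: register job_A */17 -> active={job_A:*/17, job_B:*/15, job_C:*/3}
Op 7: register job_C */18 -> active={job_A:*/17, job_B:*/15, job_C:*/18}
Op 8: unregister job_C -> active={job_A:*/17, job_B:*/15}
Op 9: register job_B */7 -> active={job_A:*/17, job_B:*/7}
Final interval of job_B = 7
Next fire of job_B after T=174: (174//7+1)*7 = 175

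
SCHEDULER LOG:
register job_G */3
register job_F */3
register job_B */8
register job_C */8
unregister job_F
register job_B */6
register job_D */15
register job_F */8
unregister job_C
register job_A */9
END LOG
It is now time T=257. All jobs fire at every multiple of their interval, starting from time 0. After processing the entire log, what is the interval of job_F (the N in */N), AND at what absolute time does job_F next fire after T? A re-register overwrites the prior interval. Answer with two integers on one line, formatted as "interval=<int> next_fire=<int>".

Op 1: register job_G */3 -> active={job_G:*/3}
Op 2: register job_F */3 -> active={job_F:*/3, job_G:*/3}
Op 3: register job_B */8 -> active={job_B:*/8, job_F:*/3, job_G:*/3}
Op 4: register job_C */8 -> active={job_B:*/8, job_C:*/8, job_F:*/3, job_G:*/3}
Op 5: unregister job_F -> active={job_B:*/8, job_C:*/8, job_G:*/3}
Op 6: register job_B */6 -> active={job_B:*/6, job_C:*/8, job_G:*/3}
Op 7: register job_D */15 -> active={job_B:*/6, job_C:*/8, job_D:*/15, job_G:*/3}
Op 8: register job_F */8 -> active={job_B:*/6, job_C:*/8, job_D:*/15, job_F:*/8, job_G:*/3}
Op 9: unregister job_C -> active={job_B:*/6, job_D:*/15, job_F:*/8, job_G:*/3}
Op 10: register job_A */9 -> active={job_A:*/9, job_B:*/6, job_D:*/15, job_F:*/8, job_G:*/3}
Final interval of job_F = 8
Next fire of job_F after T=257: (257//8+1)*8 = 264

Answer: interval=8 next_fire=264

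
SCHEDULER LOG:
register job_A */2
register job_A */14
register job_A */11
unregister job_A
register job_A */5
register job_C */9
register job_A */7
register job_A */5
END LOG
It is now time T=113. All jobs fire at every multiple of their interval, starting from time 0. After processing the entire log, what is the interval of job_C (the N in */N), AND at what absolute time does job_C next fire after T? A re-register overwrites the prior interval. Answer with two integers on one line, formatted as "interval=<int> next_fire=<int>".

Answer: interval=9 next_fire=117

Derivation:
Op 1: register job_A */2 -> active={job_A:*/2}
Op 2: register job_A */14 -> active={job_A:*/14}
Op 3: register job_A */11 -> active={job_A:*/11}
Op 4: unregister job_A -> active={}
Op 5: register job_A */5 -> active={job_A:*/5}
Op 6: register job_C */9 -> active={job_A:*/5, job_C:*/9}
Op 7: register job_A */7 -> active={job_A:*/7, job_C:*/9}
Op 8: register job_A */5 -> active={job_A:*/5, job_C:*/9}
Final interval of job_C = 9
Next fire of job_C after T=113: (113//9+1)*9 = 117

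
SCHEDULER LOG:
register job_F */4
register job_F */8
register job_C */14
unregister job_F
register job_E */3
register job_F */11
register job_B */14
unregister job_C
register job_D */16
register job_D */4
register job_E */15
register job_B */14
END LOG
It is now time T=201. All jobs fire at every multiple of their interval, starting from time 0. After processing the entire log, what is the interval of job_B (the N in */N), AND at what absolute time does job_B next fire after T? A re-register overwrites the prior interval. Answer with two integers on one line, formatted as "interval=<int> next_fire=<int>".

Op 1: register job_F */4 -> active={job_F:*/4}
Op 2: register job_F */8 -> active={job_F:*/8}
Op 3: register job_C */14 -> active={job_C:*/14, job_F:*/8}
Op 4: unregister job_F -> active={job_C:*/14}
Op 5: register job_E */3 -> active={job_C:*/14, job_E:*/3}
Op 6: register job_F */11 -> active={job_C:*/14, job_E:*/3, job_F:*/11}
Op 7: register job_B */14 -> active={job_B:*/14, job_C:*/14, job_E:*/3, job_F:*/11}
Op 8: unregister job_C -> active={job_B:*/14, job_E:*/3, job_F:*/11}
Op 9: register job_D */16 -> active={job_B:*/14, job_D:*/16, job_E:*/3, job_F:*/11}
Op 10: register job_D */4 -> active={job_B:*/14, job_D:*/4, job_E:*/3, job_F:*/11}
Op 11: register job_E */15 -> active={job_B:*/14, job_D:*/4, job_E:*/15, job_F:*/11}
Op 12: register job_B */14 -> active={job_B:*/14, job_D:*/4, job_E:*/15, job_F:*/11}
Final interval of job_B = 14
Next fire of job_B after T=201: (201//14+1)*14 = 210

Answer: interval=14 next_fire=210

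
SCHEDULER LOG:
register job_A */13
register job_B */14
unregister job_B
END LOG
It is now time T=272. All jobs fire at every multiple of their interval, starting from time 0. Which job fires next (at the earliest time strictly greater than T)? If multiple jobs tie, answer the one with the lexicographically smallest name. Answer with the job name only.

Op 1: register job_A */13 -> active={job_A:*/13}
Op 2: register job_B */14 -> active={job_A:*/13, job_B:*/14}
Op 3: unregister job_B -> active={job_A:*/13}
  job_A: interval 13, next fire after T=272 is 273
Earliest = 273, winner (lex tiebreak) = job_A

Answer: job_A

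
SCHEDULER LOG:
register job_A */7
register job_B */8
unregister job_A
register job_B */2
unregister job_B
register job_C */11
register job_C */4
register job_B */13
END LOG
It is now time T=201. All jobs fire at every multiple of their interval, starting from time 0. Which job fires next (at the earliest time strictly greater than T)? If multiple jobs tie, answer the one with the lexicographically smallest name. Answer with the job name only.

Answer: job_C

Derivation:
Op 1: register job_A */7 -> active={job_A:*/7}
Op 2: register job_B */8 -> active={job_A:*/7, job_B:*/8}
Op 3: unregister job_A -> active={job_B:*/8}
Op 4: register job_B */2 -> active={job_B:*/2}
Op 5: unregister job_B -> active={}
Op 6: register job_C */11 -> active={job_C:*/11}
Op 7: register job_C */4 -> active={job_C:*/4}
Op 8: register job_B */13 -> active={job_B:*/13, job_C:*/4}
  job_B: interval 13, next fire after T=201 is 208
  job_C: interval 4, next fire after T=201 is 204
Earliest = 204, winner (lex tiebreak) = job_C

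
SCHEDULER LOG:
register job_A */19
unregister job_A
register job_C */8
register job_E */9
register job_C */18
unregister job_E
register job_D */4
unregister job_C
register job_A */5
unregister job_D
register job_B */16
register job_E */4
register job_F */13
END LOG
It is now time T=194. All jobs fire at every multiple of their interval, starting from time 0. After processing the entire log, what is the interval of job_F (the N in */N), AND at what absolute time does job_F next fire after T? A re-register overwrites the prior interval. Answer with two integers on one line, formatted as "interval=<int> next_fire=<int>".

Op 1: register job_A */19 -> active={job_A:*/19}
Op 2: unregister job_A -> active={}
Op 3: register job_C */8 -> active={job_C:*/8}
Op 4: register job_E */9 -> active={job_C:*/8, job_E:*/9}
Op 5: register job_C */18 -> active={job_C:*/18, job_E:*/9}
Op 6: unregister job_E -> active={job_C:*/18}
Op 7: register job_D */4 -> active={job_C:*/18, job_D:*/4}
Op 8: unregister job_C -> active={job_D:*/4}
Op 9: register job_A */5 -> active={job_A:*/5, job_D:*/4}
Op 10: unregister job_D -> active={job_A:*/5}
Op 11: register job_B */16 -> active={job_A:*/5, job_B:*/16}
Op 12: register job_E */4 -> active={job_A:*/5, job_B:*/16, job_E:*/4}
Op 13: register job_F */13 -> active={job_A:*/5, job_B:*/16, job_E:*/4, job_F:*/13}
Final interval of job_F = 13
Next fire of job_F after T=194: (194//13+1)*13 = 195

Answer: interval=13 next_fire=195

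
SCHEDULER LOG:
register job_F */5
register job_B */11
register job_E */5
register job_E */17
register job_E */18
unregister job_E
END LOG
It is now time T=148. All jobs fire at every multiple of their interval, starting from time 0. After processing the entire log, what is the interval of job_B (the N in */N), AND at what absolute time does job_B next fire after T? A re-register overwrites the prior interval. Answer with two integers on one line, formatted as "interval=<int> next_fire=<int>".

Answer: interval=11 next_fire=154

Derivation:
Op 1: register job_F */5 -> active={job_F:*/5}
Op 2: register job_B */11 -> active={job_B:*/11, job_F:*/5}
Op 3: register job_E */5 -> active={job_B:*/11, job_E:*/5, job_F:*/5}
Op 4: register job_E */17 -> active={job_B:*/11, job_E:*/17, job_F:*/5}
Op 5: register job_E */18 -> active={job_B:*/11, job_E:*/18, job_F:*/5}
Op 6: unregister job_E -> active={job_B:*/11, job_F:*/5}
Final interval of job_B = 11
Next fire of job_B after T=148: (148//11+1)*11 = 154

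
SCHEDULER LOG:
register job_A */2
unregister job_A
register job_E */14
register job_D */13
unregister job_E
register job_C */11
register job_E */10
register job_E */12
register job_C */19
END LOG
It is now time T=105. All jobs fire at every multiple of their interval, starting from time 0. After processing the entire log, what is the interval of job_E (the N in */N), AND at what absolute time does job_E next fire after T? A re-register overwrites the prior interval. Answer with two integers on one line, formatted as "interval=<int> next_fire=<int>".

Op 1: register job_A */2 -> active={job_A:*/2}
Op 2: unregister job_A -> active={}
Op 3: register job_E */14 -> active={job_E:*/14}
Op 4: register job_D */13 -> active={job_D:*/13, job_E:*/14}
Op 5: unregister job_E -> active={job_D:*/13}
Op 6: register job_C */11 -> active={job_C:*/11, job_D:*/13}
Op 7: register job_E */10 -> active={job_C:*/11, job_D:*/13, job_E:*/10}
Op 8: register job_E */12 -> active={job_C:*/11, job_D:*/13, job_E:*/12}
Op 9: register job_C */19 -> active={job_C:*/19, job_D:*/13, job_E:*/12}
Final interval of job_E = 12
Next fire of job_E after T=105: (105//12+1)*12 = 108

Answer: interval=12 next_fire=108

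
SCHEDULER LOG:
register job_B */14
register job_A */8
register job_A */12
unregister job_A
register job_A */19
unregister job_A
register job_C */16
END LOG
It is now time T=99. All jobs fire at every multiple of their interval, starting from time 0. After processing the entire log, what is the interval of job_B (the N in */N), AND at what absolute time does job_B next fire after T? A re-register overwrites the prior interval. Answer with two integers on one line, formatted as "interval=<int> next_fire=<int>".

Op 1: register job_B */14 -> active={job_B:*/14}
Op 2: register job_A */8 -> active={job_A:*/8, job_B:*/14}
Op 3: register job_A */12 -> active={job_A:*/12, job_B:*/14}
Op 4: unregister job_A -> active={job_B:*/14}
Op 5: register job_A */19 -> active={job_A:*/19, job_B:*/14}
Op 6: unregister job_A -> active={job_B:*/14}
Op 7: register job_C */16 -> active={job_B:*/14, job_C:*/16}
Final interval of job_B = 14
Next fire of job_B after T=99: (99//14+1)*14 = 112

Answer: interval=14 next_fire=112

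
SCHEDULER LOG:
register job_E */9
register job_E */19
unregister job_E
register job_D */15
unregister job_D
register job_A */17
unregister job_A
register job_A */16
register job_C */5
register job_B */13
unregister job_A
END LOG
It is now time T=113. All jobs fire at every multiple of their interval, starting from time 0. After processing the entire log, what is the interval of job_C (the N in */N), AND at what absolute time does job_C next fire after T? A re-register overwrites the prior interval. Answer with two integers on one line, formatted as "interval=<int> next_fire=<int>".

Op 1: register job_E */9 -> active={job_E:*/9}
Op 2: register job_E */19 -> active={job_E:*/19}
Op 3: unregister job_E -> active={}
Op 4: register job_D */15 -> active={job_D:*/15}
Op 5: unregister job_D -> active={}
Op 6: register job_A */17 -> active={job_A:*/17}
Op 7: unregister job_A -> active={}
Op 8: register job_A */16 -> active={job_A:*/16}
Op 9: register job_C */5 -> active={job_A:*/16, job_C:*/5}
Op 10: register job_B */13 -> active={job_A:*/16, job_B:*/13, job_C:*/5}
Op 11: unregister job_A -> active={job_B:*/13, job_C:*/5}
Final interval of job_C = 5
Next fire of job_C after T=113: (113//5+1)*5 = 115

Answer: interval=5 next_fire=115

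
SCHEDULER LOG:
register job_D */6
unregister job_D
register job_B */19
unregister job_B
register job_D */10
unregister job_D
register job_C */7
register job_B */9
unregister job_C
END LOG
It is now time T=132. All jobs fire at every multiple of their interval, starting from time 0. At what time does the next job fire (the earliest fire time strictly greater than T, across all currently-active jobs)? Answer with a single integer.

Op 1: register job_D */6 -> active={job_D:*/6}
Op 2: unregister job_D -> active={}
Op 3: register job_B */19 -> active={job_B:*/19}
Op 4: unregister job_B -> active={}
Op 5: register job_D */10 -> active={job_D:*/10}
Op 6: unregister job_D -> active={}
Op 7: register job_C */7 -> active={job_C:*/7}
Op 8: register job_B */9 -> active={job_B:*/9, job_C:*/7}
Op 9: unregister job_C -> active={job_B:*/9}
  job_B: interval 9, next fire after T=132 is 135
Earliest fire time = 135 (job job_B)

Answer: 135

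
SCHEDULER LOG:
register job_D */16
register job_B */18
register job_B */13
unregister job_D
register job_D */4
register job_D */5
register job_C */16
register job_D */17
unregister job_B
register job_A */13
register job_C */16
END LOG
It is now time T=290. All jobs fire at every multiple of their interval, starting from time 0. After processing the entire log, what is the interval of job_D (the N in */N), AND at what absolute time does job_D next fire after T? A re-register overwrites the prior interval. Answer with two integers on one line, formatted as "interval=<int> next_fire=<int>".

Answer: interval=17 next_fire=306

Derivation:
Op 1: register job_D */16 -> active={job_D:*/16}
Op 2: register job_B */18 -> active={job_B:*/18, job_D:*/16}
Op 3: register job_B */13 -> active={job_B:*/13, job_D:*/16}
Op 4: unregister job_D -> active={job_B:*/13}
Op 5: register job_D */4 -> active={job_B:*/13, job_D:*/4}
Op 6: register job_D */5 -> active={job_B:*/13, job_D:*/5}
Op 7: register job_C */16 -> active={job_B:*/13, job_C:*/16, job_D:*/5}
Op 8: register job_D */17 -> active={job_B:*/13, job_C:*/16, job_D:*/17}
Op 9: unregister job_B -> active={job_C:*/16, job_D:*/17}
Op 10: register job_A */13 -> active={job_A:*/13, job_C:*/16, job_D:*/17}
Op 11: register job_C */16 -> active={job_A:*/13, job_C:*/16, job_D:*/17}
Final interval of job_D = 17
Next fire of job_D after T=290: (290//17+1)*17 = 306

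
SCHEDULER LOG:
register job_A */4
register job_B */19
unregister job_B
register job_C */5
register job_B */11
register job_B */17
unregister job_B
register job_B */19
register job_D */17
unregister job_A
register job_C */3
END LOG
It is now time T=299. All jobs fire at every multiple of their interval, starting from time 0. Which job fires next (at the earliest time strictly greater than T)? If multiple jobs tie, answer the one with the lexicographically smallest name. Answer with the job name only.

Op 1: register job_A */4 -> active={job_A:*/4}
Op 2: register job_B */19 -> active={job_A:*/4, job_B:*/19}
Op 3: unregister job_B -> active={job_A:*/4}
Op 4: register job_C */5 -> active={job_A:*/4, job_C:*/5}
Op 5: register job_B */11 -> active={job_A:*/4, job_B:*/11, job_C:*/5}
Op 6: register job_B */17 -> active={job_A:*/4, job_B:*/17, job_C:*/5}
Op 7: unregister job_B -> active={job_A:*/4, job_C:*/5}
Op 8: register job_B */19 -> active={job_A:*/4, job_B:*/19, job_C:*/5}
Op 9: register job_D */17 -> active={job_A:*/4, job_B:*/19, job_C:*/5, job_D:*/17}
Op 10: unregister job_A -> active={job_B:*/19, job_C:*/5, job_D:*/17}
Op 11: register job_C */3 -> active={job_B:*/19, job_C:*/3, job_D:*/17}
  job_B: interval 19, next fire after T=299 is 304
  job_C: interval 3, next fire after T=299 is 300
  job_D: interval 17, next fire after T=299 is 306
Earliest = 300, winner (lex tiebreak) = job_C

Answer: job_C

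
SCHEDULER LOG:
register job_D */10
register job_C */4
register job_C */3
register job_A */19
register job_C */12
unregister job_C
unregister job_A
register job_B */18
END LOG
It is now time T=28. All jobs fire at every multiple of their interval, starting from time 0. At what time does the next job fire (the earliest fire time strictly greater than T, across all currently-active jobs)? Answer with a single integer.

Op 1: register job_D */10 -> active={job_D:*/10}
Op 2: register job_C */4 -> active={job_C:*/4, job_D:*/10}
Op 3: register job_C */3 -> active={job_C:*/3, job_D:*/10}
Op 4: register job_A */19 -> active={job_A:*/19, job_C:*/3, job_D:*/10}
Op 5: register job_C */12 -> active={job_A:*/19, job_C:*/12, job_D:*/10}
Op 6: unregister job_C -> active={job_A:*/19, job_D:*/10}
Op 7: unregister job_A -> active={job_D:*/10}
Op 8: register job_B */18 -> active={job_B:*/18, job_D:*/10}
  job_B: interval 18, next fire after T=28 is 36
  job_D: interval 10, next fire after T=28 is 30
Earliest fire time = 30 (job job_D)

Answer: 30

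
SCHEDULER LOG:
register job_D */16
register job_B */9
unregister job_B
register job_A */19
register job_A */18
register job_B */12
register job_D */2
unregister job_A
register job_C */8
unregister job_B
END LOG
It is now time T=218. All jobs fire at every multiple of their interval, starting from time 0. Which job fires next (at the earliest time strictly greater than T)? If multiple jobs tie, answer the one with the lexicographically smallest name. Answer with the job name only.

Answer: job_D

Derivation:
Op 1: register job_D */16 -> active={job_D:*/16}
Op 2: register job_B */9 -> active={job_B:*/9, job_D:*/16}
Op 3: unregister job_B -> active={job_D:*/16}
Op 4: register job_A */19 -> active={job_A:*/19, job_D:*/16}
Op 5: register job_A */18 -> active={job_A:*/18, job_D:*/16}
Op 6: register job_B */12 -> active={job_A:*/18, job_B:*/12, job_D:*/16}
Op 7: register job_D */2 -> active={job_A:*/18, job_B:*/12, job_D:*/2}
Op 8: unregister job_A -> active={job_B:*/12, job_D:*/2}
Op 9: register job_C */8 -> active={job_B:*/12, job_C:*/8, job_D:*/2}
Op 10: unregister job_B -> active={job_C:*/8, job_D:*/2}
  job_C: interval 8, next fire after T=218 is 224
  job_D: interval 2, next fire after T=218 is 220
Earliest = 220, winner (lex tiebreak) = job_D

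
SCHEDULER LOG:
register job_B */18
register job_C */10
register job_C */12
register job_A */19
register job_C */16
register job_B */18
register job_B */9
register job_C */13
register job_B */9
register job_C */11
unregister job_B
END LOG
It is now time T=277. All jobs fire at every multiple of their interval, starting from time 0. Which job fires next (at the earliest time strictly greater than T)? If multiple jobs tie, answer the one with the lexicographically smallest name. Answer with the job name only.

Answer: job_A

Derivation:
Op 1: register job_B */18 -> active={job_B:*/18}
Op 2: register job_C */10 -> active={job_B:*/18, job_C:*/10}
Op 3: register job_C */12 -> active={job_B:*/18, job_C:*/12}
Op 4: register job_A */19 -> active={job_A:*/19, job_B:*/18, job_C:*/12}
Op 5: register job_C */16 -> active={job_A:*/19, job_B:*/18, job_C:*/16}
Op 6: register job_B */18 -> active={job_A:*/19, job_B:*/18, job_C:*/16}
Op 7: register job_B */9 -> active={job_A:*/19, job_B:*/9, job_C:*/16}
Op 8: register job_C */13 -> active={job_A:*/19, job_B:*/9, job_C:*/13}
Op 9: register job_B */9 -> active={job_A:*/19, job_B:*/9, job_C:*/13}
Op 10: register job_C */11 -> active={job_A:*/19, job_B:*/9, job_C:*/11}
Op 11: unregister job_B -> active={job_A:*/19, job_C:*/11}
  job_A: interval 19, next fire after T=277 is 285
  job_C: interval 11, next fire after T=277 is 286
Earliest = 285, winner (lex tiebreak) = job_A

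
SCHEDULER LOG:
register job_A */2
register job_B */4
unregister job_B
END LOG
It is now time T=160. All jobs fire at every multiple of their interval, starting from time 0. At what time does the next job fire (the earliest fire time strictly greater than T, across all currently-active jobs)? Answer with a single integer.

Answer: 162

Derivation:
Op 1: register job_A */2 -> active={job_A:*/2}
Op 2: register job_B */4 -> active={job_A:*/2, job_B:*/4}
Op 3: unregister job_B -> active={job_A:*/2}
  job_A: interval 2, next fire after T=160 is 162
Earliest fire time = 162 (job job_A)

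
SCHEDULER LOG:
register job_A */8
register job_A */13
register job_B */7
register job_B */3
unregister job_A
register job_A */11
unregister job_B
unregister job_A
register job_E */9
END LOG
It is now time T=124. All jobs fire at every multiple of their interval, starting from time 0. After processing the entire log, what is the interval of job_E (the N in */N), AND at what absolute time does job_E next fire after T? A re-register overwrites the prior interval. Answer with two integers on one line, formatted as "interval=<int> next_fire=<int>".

Answer: interval=9 next_fire=126

Derivation:
Op 1: register job_A */8 -> active={job_A:*/8}
Op 2: register job_A */13 -> active={job_A:*/13}
Op 3: register job_B */7 -> active={job_A:*/13, job_B:*/7}
Op 4: register job_B */3 -> active={job_A:*/13, job_B:*/3}
Op 5: unregister job_A -> active={job_B:*/3}
Op 6: register job_A */11 -> active={job_A:*/11, job_B:*/3}
Op 7: unregister job_B -> active={job_A:*/11}
Op 8: unregister job_A -> active={}
Op 9: register job_E */9 -> active={job_E:*/9}
Final interval of job_E = 9
Next fire of job_E after T=124: (124//9+1)*9 = 126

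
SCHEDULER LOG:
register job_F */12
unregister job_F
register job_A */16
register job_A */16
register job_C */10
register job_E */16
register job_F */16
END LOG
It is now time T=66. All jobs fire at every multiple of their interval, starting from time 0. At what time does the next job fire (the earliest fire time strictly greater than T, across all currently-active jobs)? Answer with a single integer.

Op 1: register job_F */12 -> active={job_F:*/12}
Op 2: unregister job_F -> active={}
Op 3: register job_A */16 -> active={job_A:*/16}
Op 4: register job_A */16 -> active={job_A:*/16}
Op 5: register job_C */10 -> active={job_A:*/16, job_C:*/10}
Op 6: register job_E */16 -> active={job_A:*/16, job_C:*/10, job_E:*/16}
Op 7: register job_F */16 -> active={job_A:*/16, job_C:*/10, job_E:*/16, job_F:*/16}
  job_A: interval 16, next fire after T=66 is 80
  job_C: interval 10, next fire after T=66 is 70
  job_E: interval 16, next fire after T=66 is 80
  job_F: interval 16, next fire after T=66 is 80
Earliest fire time = 70 (job job_C)

Answer: 70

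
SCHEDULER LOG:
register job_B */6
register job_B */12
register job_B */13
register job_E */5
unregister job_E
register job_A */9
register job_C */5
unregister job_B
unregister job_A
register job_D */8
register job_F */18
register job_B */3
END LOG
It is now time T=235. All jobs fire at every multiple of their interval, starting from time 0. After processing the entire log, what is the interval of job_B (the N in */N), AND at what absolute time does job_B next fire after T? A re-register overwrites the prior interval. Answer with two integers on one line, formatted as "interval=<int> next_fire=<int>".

Answer: interval=3 next_fire=237

Derivation:
Op 1: register job_B */6 -> active={job_B:*/6}
Op 2: register job_B */12 -> active={job_B:*/12}
Op 3: register job_B */13 -> active={job_B:*/13}
Op 4: register job_E */5 -> active={job_B:*/13, job_E:*/5}
Op 5: unregister job_E -> active={job_B:*/13}
Op 6: register job_A */9 -> active={job_A:*/9, job_B:*/13}
Op 7: register job_C */5 -> active={job_A:*/9, job_B:*/13, job_C:*/5}
Op 8: unregister job_B -> active={job_A:*/9, job_C:*/5}
Op 9: unregister job_A -> active={job_C:*/5}
Op 10: register job_D */8 -> active={job_C:*/5, job_D:*/8}
Op 11: register job_F */18 -> active={job_C:*/5, job_D:*/8, job_F:*/18}
Op 12: register job_B */3 -> active={job_B:*/3, job_C:*/5, job_D:*/8, job_F:*/18}
Final interval of job_B = 3
Next fire of job_B after T=235: (235//3+1)*3 = 237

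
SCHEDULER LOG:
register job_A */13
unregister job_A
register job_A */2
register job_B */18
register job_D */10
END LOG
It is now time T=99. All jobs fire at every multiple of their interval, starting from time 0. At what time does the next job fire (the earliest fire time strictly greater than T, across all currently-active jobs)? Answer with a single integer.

Answer: 100

Derivation:
Op 1: register job_A */13 -> active={job_A:*/13}
Op 2: unregister job_A -> active={}
Op 3: register job_A */2 -> active={job_A:*/2}
Op 4: register job_B */18 -> active={job_A:*/2, job_B:*/18}
Op 5: register job_D */10 -> active={job_A:*/2, job_B:*/18, job_D:*/10}
  job_A: interval 2, next fire after T=99 is 100
  job_B: interval 18, next fire after T=99 is 108
  job_D: interval 10, next fire after T=99 is 100
Earliest fire time = 100 (job job_A)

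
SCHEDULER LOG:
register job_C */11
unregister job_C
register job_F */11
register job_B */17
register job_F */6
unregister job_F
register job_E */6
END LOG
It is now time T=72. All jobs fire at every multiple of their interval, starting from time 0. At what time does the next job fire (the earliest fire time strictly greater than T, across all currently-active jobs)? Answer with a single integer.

Op 1: register job_C */11 -> active={job_C:*/11}
Op 2: unregister job_C -> active={}
Op 3: register job_F */11 -> active={job_F:*/11}
Op 4: register job_B */17 -> active={job_B:*/17, job_F:*/11}
Op 5: register job_F */6 -> active={job_B:*/17, job_F:*/6}
Op 6: unregister job_F -> active={job_B:*/17}
Op 7: register job_E */6 -> active={job_B:*/17, job_E:*/6}
  job_B: interval 17, next fire after T=72 is 85
  job_E: interval 6, next fire after T=72 is 78
Earliest fire time = 78 (job job_E)

Answer: 78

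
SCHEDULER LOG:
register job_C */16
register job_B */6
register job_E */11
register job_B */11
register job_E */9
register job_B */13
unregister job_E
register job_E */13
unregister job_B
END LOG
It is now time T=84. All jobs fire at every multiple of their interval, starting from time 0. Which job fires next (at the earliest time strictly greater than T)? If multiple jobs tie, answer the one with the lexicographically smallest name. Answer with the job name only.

Op 1: register job_C */16 -> active={job_C:*/16}
Op 2: register job_B */6 -> active={job_B:*/6, job_C:*/16}
Op 3: register job_E */11 -> active={job_B:*/6, job_C:*/16, job_E:*/11}
Op 4: register job_B */11 -> active={job_B:*/11, job_C:*/16, job_E:*/11}
Op 5: register job_E */9 -> active={job_B:*/11, job_C:*/16, job_E:*/9}
Op 6: register job_B */13 -> active={job_B:*/13, job_C:*/16, job_E:*/9}
Op 7: unregister job_E -> active={job_B:*/13, job_C:*/16}
Op 8: register job_E */13 -> active={job_B:*/13, job_C:*/16, job_E:*/13}
Op 9: unregister job_B -> active={job_C:*/16, job_E:*/13}
  job_C: interval 16, next fire after T=84 is 96
  job_E: interval 13, next fire after T=84 is 91
Earliest = 91, winner (lex tiebreak) = job_E

Answer: job_E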